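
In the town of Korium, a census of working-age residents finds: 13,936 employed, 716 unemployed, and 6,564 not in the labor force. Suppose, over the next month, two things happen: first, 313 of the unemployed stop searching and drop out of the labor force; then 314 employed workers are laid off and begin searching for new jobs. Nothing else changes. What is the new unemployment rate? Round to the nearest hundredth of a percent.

Initially, labor force = 13,936 + 716 = 14,652, so u = 716/14,652 = 4.89%.
After the first change, unemployed and labor force both fall by 313 → E = 13,936, U = 403, labor force = 14,339.
After the second change, employed falls and unemployed rises by 314; labor force unchanged → E = 13,622, U = 717, labor force = 14,339.
New unemployment rate = 717 / 14,339 = 5.00%.

New unemployment rate ≈ 5.00%.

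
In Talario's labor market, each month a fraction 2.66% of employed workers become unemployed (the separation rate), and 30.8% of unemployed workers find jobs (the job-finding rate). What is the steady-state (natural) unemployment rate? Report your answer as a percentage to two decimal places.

Steady-state unemployment rate ≈ 7.95%.

At steady state the flows balance: s·E = f·U, so U/(E+U) = s/(s+f).
u* = 2.66 / (2.66 + 30.8) = 2.66 / 33.46 = 7.95%.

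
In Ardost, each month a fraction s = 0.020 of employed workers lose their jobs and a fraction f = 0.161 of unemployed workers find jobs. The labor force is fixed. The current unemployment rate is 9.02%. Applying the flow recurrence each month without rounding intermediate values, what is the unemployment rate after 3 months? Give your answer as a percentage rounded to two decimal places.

With a fixed labor force, u_{t+1} = u_t + s·(1−u_t) − f·u_t = u_t·(1−s−f) + s.
Here 1−s−f = 0.819 and s = 0.020.
u_1 = 0.090200 × 0.819 + 0.020 = 0.093874.
u_2 = 0.093874 × 0.819 + 0.020 = 0.096883.
u_3 = 0.096883 × 0.819 + 0.020 = 0.099347.

Unemployment rate after three months ≈ 9.93%.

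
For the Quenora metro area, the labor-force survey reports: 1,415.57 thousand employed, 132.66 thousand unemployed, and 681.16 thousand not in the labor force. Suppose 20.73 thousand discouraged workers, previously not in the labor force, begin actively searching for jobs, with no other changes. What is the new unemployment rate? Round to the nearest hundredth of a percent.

New unemployment rate ≈ 9.78%.

Initially, labor force = 1,415.57 + 132.66 = 1,548.23 thousand, so u = 132.66/1,548.23 = 8.57%.
After the change, unemployed and labor force both rise by 20.73 → E = 1,415.57, U = 153.39, labor force = 1,568.96 thousand.
New unemployment rate = 153.39 / 1,568.96 = 9.78%.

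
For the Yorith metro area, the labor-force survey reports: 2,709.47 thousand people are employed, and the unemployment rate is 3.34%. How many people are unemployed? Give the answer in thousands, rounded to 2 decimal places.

About 93.62 thousand are unemployed.

Let U be the number unemployed. The labor force is E + U, and U/(E+U) = 0.0334.
So U = 0.0334 × 2,709.47 / (1 − 0.0334) = 90.4963 / 0.9666 ≈ 93.62 thousand.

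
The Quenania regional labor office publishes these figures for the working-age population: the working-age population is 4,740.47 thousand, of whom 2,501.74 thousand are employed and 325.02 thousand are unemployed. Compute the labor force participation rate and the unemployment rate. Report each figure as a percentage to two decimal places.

Labor force participation rate ≈ 59.63%; unemployment rate ≈ 11.50%.

Labor force = employed + unemployed = 2,501.74 + 325.02 = 2,826.76 thousand.
Unemployment rate = 325.02 / 2,826.76 = 11.50%.
Labor force participation rate = 2,826.76 / 4,740.47 = 59.63%.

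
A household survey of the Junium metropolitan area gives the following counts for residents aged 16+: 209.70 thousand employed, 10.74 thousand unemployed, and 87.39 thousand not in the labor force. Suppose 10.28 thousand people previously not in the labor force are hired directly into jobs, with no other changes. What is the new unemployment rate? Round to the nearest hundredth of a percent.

New unemployment rate ≈ 4.65%.

Initially, labor force = 209.70 + 10.74 = 220.44 thousand, so u = 10.74/220.44 = 4.87%.
After the change, employed and labor force both rise by 10.28; unemployed unchanged → E = 219.98, U = 10.74, labor force = 230.72 thousand.
New unemployment rate = 10.74 / 230.72 = 4.65%.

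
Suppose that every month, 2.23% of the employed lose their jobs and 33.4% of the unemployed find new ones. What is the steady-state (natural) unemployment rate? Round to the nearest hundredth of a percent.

At steady state the flows balance: s·E = f·U, so U/(E+U) = s/(s+f).
u* = 2.23 / (2.23 + 33.4) = 2.23 / 35.63 = 6.26%.

Steady-state unemployment rate ≈ 6.26%.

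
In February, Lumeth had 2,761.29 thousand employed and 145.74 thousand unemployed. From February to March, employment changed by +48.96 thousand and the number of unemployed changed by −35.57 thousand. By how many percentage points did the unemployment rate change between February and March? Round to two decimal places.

The unemployment rate changed by −1.24 percentage points.

February: labor force = 2,761.29 + 145.74 = 2,907.03; u = 145.74/2,907.03 = 5.01%.
March: labor force = 2,810.25 + 110.17 = 2,920.42; u = 110.17/2,920.42 = 3.77%.
Change = 3.77% − 5.01% = −1.24 pp.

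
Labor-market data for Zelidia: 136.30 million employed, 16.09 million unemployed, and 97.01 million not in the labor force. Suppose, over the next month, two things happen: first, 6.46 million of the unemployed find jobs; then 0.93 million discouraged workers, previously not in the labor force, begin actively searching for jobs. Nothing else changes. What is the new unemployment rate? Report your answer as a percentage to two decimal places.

Initially, labor force = 136.30 + 16.09 = 152.39 million, so u = 16.09/152.39 = 10.56%.
After the first change, unemployed falls and employed rises by 6.46; labor force unchanged → E = 142.76, U = 9.63, labor force = 152.39 million.
After the second change, unemployed and labor force both rise by 0.93 → E = 142.76, U = 10.56, labor force = 153.32 million.
New unemployment rate = 10.56 / 153.32 = 6.89%.

New unemployment rate ≈ 6.89%.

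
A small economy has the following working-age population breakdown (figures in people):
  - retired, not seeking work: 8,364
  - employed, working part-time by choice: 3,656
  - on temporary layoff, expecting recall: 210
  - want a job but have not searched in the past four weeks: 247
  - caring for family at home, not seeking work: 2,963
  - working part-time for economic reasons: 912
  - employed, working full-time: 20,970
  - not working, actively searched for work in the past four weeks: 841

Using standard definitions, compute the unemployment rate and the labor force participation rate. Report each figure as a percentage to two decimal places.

Employed = 3,656 + 912 + 20,970 = 25,538 (anyone who worked, including part-time for economic reasons, counts as employed).
Unemployed = 210 + 841 = 1,051 (jobless and actively searching, or on temporary layoff).
Labor force = 25,538 + 1,051 = 26,589.
Not in labor force = 8,364 + 247 + 2,963 = 11,574 (those not working and not actively searching are outside the labor force — including those who want a job but have given up searching).
Civilian working-age population = 26,589 + 11,574 = 38,163.
Unemployment rate = 1,051 / 26,589 = 3.95%.
Labor force participation rate = 26,589 / 38,163 = 69.67%.

Unemployment rate ≈ 3.95%; labor force participation rate ≈ 69.67%.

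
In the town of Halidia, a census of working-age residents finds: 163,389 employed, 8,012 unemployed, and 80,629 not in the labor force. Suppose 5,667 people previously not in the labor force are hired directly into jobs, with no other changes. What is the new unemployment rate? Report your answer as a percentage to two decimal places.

New unemployment rate ≈ 4.52%.

Initially, labor force = 163,389 + 8,012 = 171,401, so u = 8,012/171,401 = 4.67%.
After the change, employed and labor force both rise by 5,667; unemployed unchanged → E = 169,056, U = 8,012, labor force = 177,068.
New unemployment rate = 8,012 / 177,068 = 4.52%.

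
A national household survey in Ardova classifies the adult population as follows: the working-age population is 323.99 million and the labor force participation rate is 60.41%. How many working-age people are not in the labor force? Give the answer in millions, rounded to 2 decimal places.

Share not in the labor force = 1 − 0.6041 = 0.3959.
Not in labor force = 0.3959 × 323.99 ≈ 128.27 million.

About 128.27 million are not in the labor force.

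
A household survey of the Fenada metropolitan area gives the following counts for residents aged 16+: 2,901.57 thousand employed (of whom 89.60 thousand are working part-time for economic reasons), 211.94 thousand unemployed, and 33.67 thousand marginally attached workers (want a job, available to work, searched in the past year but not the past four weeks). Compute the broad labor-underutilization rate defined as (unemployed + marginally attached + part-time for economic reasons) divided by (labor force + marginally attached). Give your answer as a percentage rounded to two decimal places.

Labor force = 2,901.57 + 211.94 = 3,113.51 thousand.
Numerator = 211.94 + 33.67 + 89.60 = 335.21 thousand.
Denominator = 3,113.51 + 33.67 = 3,147.18 thousand.
Broad rate = 335.21 / 3,147.18 = 10.65%.

Broad underutilization rate ≈ 10.65%.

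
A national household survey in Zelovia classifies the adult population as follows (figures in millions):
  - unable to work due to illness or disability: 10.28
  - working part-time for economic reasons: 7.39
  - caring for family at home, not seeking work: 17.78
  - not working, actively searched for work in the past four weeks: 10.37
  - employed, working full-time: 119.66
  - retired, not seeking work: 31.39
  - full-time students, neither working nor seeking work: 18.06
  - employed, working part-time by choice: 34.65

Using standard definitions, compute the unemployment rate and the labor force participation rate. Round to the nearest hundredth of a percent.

Employed = 7.39 + 119.66 + 34.65 = 161.70 million (anyone who worked, including part-time for economic reasons, counts as employed).
Unemployed = 10.37 million.
Labor force = 161.70 + 10.37 = 172.07 million.
Not in labor force = 10.28 + 17.78 + 31.39 + 18.06 = 77.51 million (those not working and not actively searching are outside the labor force).
Civilian working-age population = 172.07 + 77.51 = 249.58 million.
Unemployment rate = 10.37 / 172.07 = 6.03%.
Labor force participation rate = 172.07 / 249.58 = 68.94%.

Unemployment rate ≈ 6.03%; labor force participation rate ≈ 68.94%.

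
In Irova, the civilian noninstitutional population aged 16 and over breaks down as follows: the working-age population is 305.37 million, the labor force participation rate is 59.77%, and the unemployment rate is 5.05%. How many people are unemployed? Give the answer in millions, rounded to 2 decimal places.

About 9.22 million are unemployed.

Labor force = 0.5977 × 305.37 = 182.52 million.
Unemployed = 0.0505 × 182.52 ≈ 9.22 million.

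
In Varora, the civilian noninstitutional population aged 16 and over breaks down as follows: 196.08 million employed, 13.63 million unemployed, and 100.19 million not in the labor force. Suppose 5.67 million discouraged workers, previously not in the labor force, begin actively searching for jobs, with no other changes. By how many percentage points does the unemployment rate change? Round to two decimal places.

Initially, labor force = 196.08 + 13.63 = 209.71 million, so u = 13.63/209.71 = 6.50%.
After the change, unemployed and labor force both rise by 5.67 → E = 196.08, U = 19.30, labor force = 215.38 million.
New unemployment rate = 19.30 / 215.38 = 8.96%.
Change = 8.96% − 6.50% = +2.46 percentage points.

The unemployment rate changes by +2.46 percentage points.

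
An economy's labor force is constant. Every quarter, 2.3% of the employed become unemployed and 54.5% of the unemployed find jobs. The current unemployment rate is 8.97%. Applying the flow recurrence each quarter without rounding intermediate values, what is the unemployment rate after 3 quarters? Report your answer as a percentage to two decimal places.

Unemployment rate after three quarters ≈ 4.45%.

With a fixed labor force, u_{t+1} = u_t + s·(1−u_t) − f·u_t = u_t·(1−s−f) + s.
Here 1−s−f = 0.432 and s = 0.023.
u_1 = 0.089700 × 0.432 + 0.023 = 0.061750.
u_2 = 0.061750 × 0.432 + 0.023 = 0.049676.
u_3 = 0.049676 × 0.432 + 0.023 = 0.044460.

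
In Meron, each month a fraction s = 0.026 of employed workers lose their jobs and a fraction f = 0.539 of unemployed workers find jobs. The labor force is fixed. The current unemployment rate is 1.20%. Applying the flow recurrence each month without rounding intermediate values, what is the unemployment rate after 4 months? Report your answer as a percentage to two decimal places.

With a fixed labor force, u_{t+1} = u_t + s·(1−u_t) − f·u_t = u_t·(1−s−f) + s.
Here 1−s−f = 0.435 and s = 0.026.
u_1 = 0.012000 × 0.435 + 0.026 = 0.031220.
u_2 = 0.031220 × 0.435 + 0.026 = 0.039581.
u_3 = 0.039581 × 0.435 + 0.026 = 0.043218.
u_4 = 0.043218 × 0.435 + 0.026 = 0.044800.

Unemployment rate after four months ≈ 4.48%.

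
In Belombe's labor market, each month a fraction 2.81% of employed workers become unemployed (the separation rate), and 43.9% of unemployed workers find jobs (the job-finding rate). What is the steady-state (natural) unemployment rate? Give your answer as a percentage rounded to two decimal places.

At steady state the flows balance: s·E = f·U, so U/(E+U) = s/(s+f).
u* = 2.81 / (2.81 + 43.9) = 2.81 / 46.71 = 6.02%.

Steady-state unemployment rate ≈ 6.02%.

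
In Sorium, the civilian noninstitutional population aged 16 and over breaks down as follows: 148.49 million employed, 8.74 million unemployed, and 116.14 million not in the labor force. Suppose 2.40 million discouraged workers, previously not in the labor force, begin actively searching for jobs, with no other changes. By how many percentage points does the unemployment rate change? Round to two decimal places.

Initially, labor force = 148.49 + 8.74 = 157.23 million, so u = 8.74/157.23 = 5.56%.
After the change, unemployed and labor force both rise by 2.40 → E = 148.49, U = 11.14, labor force = 159.63 million.
New unemployment rate = 11.14 / 159.63 = 6.98%.
Change = 6.98% − 5.56% = +1.42 percentage points.

The unemployment rate changes by +1.42 percentage points.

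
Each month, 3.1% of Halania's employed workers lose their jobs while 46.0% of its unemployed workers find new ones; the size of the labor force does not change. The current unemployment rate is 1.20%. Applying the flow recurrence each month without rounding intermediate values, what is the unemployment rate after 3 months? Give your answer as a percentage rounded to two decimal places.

Unemployment rate after three months ≈ 5.64%.

With a fixed labor force, u_{t+1} = u_t + s·(1−u_t) − f·u_t = u_t·(1−s−f) + s.
Here 1−s−f = 0.509 and s = 0.031.
u_1 = 0.012000 × 0.509 + 0.031 = 0.037108.
u_2 = 0.037108 × 0.509 + 0.031 = 0.049888.
u_3 = 0.049888 × 0.509 + 0.031 = 0.056393.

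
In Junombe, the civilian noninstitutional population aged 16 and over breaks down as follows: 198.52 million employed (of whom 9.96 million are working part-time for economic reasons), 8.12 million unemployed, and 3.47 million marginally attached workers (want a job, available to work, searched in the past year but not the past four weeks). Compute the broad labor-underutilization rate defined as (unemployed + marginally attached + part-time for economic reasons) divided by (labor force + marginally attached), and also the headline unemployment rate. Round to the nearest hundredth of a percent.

Labor force = 198.52 + 8.12 = 206.64 million.
Numerator = 8.12 + 3.47 + 9.96 = 21.55 million.
Denominator = 206.64 + 3.47 = 210.11 million.
Broad rate = 21.55 / 210.11 = 10.26%.
Headline unemployment rate = 8.12 / 206.64 = 3.93%.

Broad underutilization rate ≈ 10.26%; headline unemployment rate ≈ 3.93%.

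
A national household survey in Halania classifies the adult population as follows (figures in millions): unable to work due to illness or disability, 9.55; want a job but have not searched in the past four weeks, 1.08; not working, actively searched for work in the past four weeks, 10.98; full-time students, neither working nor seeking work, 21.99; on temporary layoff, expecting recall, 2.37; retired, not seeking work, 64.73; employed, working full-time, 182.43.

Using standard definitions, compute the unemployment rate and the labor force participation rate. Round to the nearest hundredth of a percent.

Unemployment rate ≈ 6.82%; labor force participation rate ≈ 66.79%.

Employed = 182.43 million.
Unemployed = 10.98 + 2.37 = 13.35 million (jobless and actively searching, or on temporary layoff).
Labor force = 182.43 + 13.35 = 195.78 million.
Not in labor force = 9.55 + 1.08 + 21.99 + 64.73 = 97.35 million (those not working and not actively searching are outside the labor force — including those who want a job but have given up searching).
Civilian working-age population = 195.78 + 97.35 = 293.13 million.
Unemployment rate = 13.35 / 195.78 = 6.82%.
Labor force participation rate = 195.78 / 293.13 = 66.79%.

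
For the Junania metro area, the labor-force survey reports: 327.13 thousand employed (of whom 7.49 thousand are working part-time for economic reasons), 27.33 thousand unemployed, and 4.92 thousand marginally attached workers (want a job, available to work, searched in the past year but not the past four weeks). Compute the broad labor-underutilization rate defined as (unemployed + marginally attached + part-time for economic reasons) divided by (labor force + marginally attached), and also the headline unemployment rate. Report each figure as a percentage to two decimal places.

Broad underutilization rate ≈ 11.06%; headline unemployment rate ≈ 7.71%.

Labor force = 327.13 + 27.33 = 354.46 thousand.
Numerator = 27.33 + 4.92 + 7.49 = 39.74 thousand.
Denominator = 354.46 + 4.92 = 359.38 thousand.
Broad rate = 39.74 / 359.38 = 11.06%.
Headline unemployment rate = 27.33 / 354.46 = 7.71%.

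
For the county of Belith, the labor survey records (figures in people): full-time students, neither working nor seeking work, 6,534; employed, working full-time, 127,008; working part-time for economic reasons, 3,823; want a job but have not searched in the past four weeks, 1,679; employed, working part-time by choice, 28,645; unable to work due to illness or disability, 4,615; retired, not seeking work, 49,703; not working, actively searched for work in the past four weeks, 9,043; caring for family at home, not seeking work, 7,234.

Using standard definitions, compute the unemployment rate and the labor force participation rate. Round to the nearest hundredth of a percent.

Unemployment rate ≈ 5.37%; labor force participation rate ≈ 70.72%.

Employed = 127,008 + 3,823 + 28,645 = 159,476 (anyone who worked, including part-time for economic reasons, counts as employed).
Unemployed = 9,043.
Labor force = 159,476 + 9,043 = 168,519.
Not in labor force = 6,534 + 1,679 + 4,615 + 49,703 + 7,234 = 69,765 (those not working and not actively searching are outside the labor force — including those who want a job but have given up searching).
Civilian working-age population = 168,519 + 69,765 = 238,284.
Unemployment rate = 9,043 / 168,519 = 5.37%.
Labor force participation rate = 168,519 / 238,284 = 70.72%.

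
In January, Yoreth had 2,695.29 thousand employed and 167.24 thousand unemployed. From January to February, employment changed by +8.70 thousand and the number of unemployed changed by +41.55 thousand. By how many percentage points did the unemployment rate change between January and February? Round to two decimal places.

The unemployment rate changed by +1.33 percentage points.

January: labor force = 2,695.29 + 167.24 = 2,862.53; u = 167.24/2,862.53 = 5.84%.
February: labor force = 2,703.99 + 208.79 = 2,912.78; u = 208.79/2,912.78 = 7.17%.
Change = 7.17% − 5.84% = +1.33 pp.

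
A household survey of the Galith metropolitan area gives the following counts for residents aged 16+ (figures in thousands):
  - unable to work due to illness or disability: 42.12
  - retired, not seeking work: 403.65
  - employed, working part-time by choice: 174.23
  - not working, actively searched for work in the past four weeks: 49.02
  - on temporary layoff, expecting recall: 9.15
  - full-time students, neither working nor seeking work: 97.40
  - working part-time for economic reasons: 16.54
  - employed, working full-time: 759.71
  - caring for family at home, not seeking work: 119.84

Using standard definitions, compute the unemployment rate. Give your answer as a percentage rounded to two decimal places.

Employed = 174.23 + 16.54 + 759.71 = 950.48 thousand (anyone who worked, including part-time for economic reasons, counts as employed).
Unemployed = 49.02 + 9.15 = 58.17 thousand (jobless and actively searching, or on temporary layoff).
Labor force = 950.48 + 58.17 = 1,008.65 thousand.
Unemployment rate = 58.17 / 1,008.65 = 5.77%.

Unemployment rate ≈ 5.77%.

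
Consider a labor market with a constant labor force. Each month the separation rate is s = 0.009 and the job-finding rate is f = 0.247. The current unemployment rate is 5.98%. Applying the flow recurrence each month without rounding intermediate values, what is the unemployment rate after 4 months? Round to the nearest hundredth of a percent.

Unemployment rate after four months ≈ 4.27%.

With a fixed labor force, u_{t+1} = u_t + s·(1−u_t) − f·u_t = u_t·(1−s−f) + s.
Here 1−s−f = 0.744 and s = 0.009.
u_1 = 0.059800 × 0.744 + 0.009 = 0.053491.
u_2 = 0.053491 × 0.744 + 0.009 = 0.048797.
u_3 = 0.048797 × 0.744 + 0.009 = 0.045305.
u_4 = 0.045305 × 0.744 + 0.009 = 0.042707.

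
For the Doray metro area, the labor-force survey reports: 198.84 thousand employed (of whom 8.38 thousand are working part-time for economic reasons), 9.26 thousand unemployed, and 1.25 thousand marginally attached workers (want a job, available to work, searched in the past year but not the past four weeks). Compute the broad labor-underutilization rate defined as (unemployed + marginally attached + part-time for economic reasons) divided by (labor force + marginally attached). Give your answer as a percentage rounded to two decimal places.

Broad underutilization rate ≈ 9.02%.

Labor force = 198.84 + 9.26 = 208.10 thousand.
Numerator = 9.26 + 1.25 + 8.38 = 18.89 thousand.
Denominator = 208.10 + 1.25 = 209.35 thousand.
Broad rate = 18.89 / 209.35 = 9.02%.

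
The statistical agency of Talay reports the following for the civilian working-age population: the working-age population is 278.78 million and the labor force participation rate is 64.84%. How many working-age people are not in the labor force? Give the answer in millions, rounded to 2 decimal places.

About 98.02 million are not in the labor force.

Share not in the labor force = 1 − 0.6484 = 0.3516.
Not in labor force = 0.3516 × 278.78 ≈ 98.02 million.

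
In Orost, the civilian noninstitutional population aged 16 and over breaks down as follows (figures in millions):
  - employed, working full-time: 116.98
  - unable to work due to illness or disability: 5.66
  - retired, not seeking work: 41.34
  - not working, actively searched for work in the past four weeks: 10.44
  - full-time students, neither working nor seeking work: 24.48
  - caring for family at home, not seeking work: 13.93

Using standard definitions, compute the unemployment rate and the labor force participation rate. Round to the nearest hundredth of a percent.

Unemployment rate ≈ 8.19%; labor force participation rate ≈ 59.87%.

Employed = 116.98 million.
Unemployed = 10.44 million.
Labor force = 116.98 + 10.44 = 127.42 million.
Not in labor force = 5.66 + 41.34 + 24.48 + 13.93 = 85.41 million (those not working and not actively searching are outside the labor force).
Civilian working-age population = 127.42 + 85.41 = 212.83 million.
Unemployment rate = 10.44 / 127.42 = 8.19%.
Labor force participation rate = 127.42 / 212.83 = 59.87%.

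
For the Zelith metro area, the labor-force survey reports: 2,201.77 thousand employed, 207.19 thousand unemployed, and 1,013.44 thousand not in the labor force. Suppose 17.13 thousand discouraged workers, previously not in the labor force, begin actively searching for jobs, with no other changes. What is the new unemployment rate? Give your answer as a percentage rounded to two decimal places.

Initially, labor force = 2,201.77 + 207.19 = 2,408.96 thousand, so u = 207.19/2,408.96 = 8.60%.
After the change, unemployed and labor force both rise by 17.13 → E = 2,201.77, U = 224.32, labor force = 2,426.09 thousand.
New unemployment rate = 224.32 / 2,426.09 = 9.25%.

New unemployment rate ≈ 9.25%.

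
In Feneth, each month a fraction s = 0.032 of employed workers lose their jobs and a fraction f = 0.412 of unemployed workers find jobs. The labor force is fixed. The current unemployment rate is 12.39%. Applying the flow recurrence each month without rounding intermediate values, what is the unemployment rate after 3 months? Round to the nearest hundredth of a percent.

Unemployment rate after three months ≈ 8.10%.

With a fixed labor force, u_{t+1} = u_t + s·(1−u_t) − f·u_t = u_t·(1−s−f) + s.
Here 1−s−f = 0.556 and s = 0.032.
u_1 = 0.123900 × 0.556 + 0.032 = 0.100888.
u_2 = 0.100888 × 0.556 + 0.032 = 0.088094.
u_3 = 0.088094 × 0.556 + 0.032 = 0.080980.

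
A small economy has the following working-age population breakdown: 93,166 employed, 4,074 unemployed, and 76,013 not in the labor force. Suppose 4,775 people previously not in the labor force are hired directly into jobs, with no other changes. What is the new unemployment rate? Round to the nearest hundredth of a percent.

Initially, labor force = 93,166 + 4,074 = 97,240, so u = 4,074/97,240 = 4.19%.
After the change, employed and labor force both rise by 4,775; unemployed unchanged → E = 97,941, U = 4,074, labor force = 102,015.
New unemployment rate = 4,074 / 102,015 = 3.99%.

New unemployment rate ≈ 3.99%.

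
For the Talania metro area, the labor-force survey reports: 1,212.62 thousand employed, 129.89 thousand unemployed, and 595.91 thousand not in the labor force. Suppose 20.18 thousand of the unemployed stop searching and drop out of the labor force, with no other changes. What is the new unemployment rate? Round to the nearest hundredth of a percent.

New unemployment rate ≈ 8.30%.

Initially, labor force = 1,212.62 + 129.89 = 1,342.51 thousand, so u = 129.89/1,342.51 = 9.68%.
After the change, unemployed and labor force both fall by 20.18 → E = 1,212.62, U = 109.71, labor force = 1,322.33 thousand.
New unemployment rate = 109.71 / 1,322.33 = 8.30%.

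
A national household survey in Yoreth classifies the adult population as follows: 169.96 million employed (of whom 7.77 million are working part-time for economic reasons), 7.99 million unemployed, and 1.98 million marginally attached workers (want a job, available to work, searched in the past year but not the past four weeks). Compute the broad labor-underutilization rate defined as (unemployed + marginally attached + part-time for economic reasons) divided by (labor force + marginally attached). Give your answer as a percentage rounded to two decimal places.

Labor force = 169.96 + 7.99 = 177.95 million.
Numerator = 7.99 + 1.98 + 7.77 = 17.74 million.
Denominator = 177.95 + 1.98 = 179.93 million.
Broad rate = 17.74 / 179.93 = 9.86%.

Broad underutilization rate ≈ 9.86%.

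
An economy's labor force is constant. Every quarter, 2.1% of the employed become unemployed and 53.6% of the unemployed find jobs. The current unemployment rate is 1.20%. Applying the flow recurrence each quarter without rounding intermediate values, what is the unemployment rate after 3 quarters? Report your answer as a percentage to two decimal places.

With a fixed labor force, u_{t+1} = u_t + s·(1−u_t) − f·u_t = u_t·(1−s−f) + s.
Here 1−s−f = 0.443 and s = 0.021.
u_1 = 0.012000 × 0.443 + 0.021 = 0.026316.
u_2 = 0.026316 × 0.443 + 0.021 = 0.032658.
u_3 = 0.032658 × 0.443 + 0.021 = 0.035467.

Unemployment rate after three quarters ≈ 3.55%.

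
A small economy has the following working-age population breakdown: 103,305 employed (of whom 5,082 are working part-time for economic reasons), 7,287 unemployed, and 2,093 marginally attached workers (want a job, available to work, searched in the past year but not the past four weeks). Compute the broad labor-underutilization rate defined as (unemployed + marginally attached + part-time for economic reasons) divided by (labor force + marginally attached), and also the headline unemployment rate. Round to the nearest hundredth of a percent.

Labor force = 103,305 + 7,287 = 110,592.
Numerator = 7,287 + 2,093 + 5,082 = 14,462.
Denominator = 110,592 + 2,093 = 112,685.
Broad rate = 14,462 / 112,685 = 12.83%.
Headline unemployment rate = 7,287 / 110,592 = 6.59%.

Broad underutilization rate ≈ 12.83%; headline unemployment rate ≈ 6.59%.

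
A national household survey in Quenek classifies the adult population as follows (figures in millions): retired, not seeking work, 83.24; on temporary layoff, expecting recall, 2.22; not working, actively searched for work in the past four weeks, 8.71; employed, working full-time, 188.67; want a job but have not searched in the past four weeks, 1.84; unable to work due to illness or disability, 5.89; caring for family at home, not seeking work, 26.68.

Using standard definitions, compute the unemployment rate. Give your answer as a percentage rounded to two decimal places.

Employed = 188.67 million.
Unemployed = 2.22 + 8.71 = 10.93 million (jobless and actively searching, or on temporary layoff).
Labor force = 188.67 + 10.93 = 199.60 million.
Unemployment rate = 10.93 / 199.60 = 5.48%.

Unemployment rate ≈ 5.48%.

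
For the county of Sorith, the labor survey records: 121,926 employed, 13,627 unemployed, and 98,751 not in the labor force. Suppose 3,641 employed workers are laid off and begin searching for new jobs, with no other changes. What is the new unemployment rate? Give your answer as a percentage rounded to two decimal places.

New unemployment rate ≈ 12.74%.

Initially, labor force = 121,926 + 13,627 = 135,553, so u = 13,627/135,553 = 10.05%.
After the change, employed falls and unemployed rises by 3,641; labor force unchanged → E = 118,285, U = 17,268, labor force = 135,553.
New unemployment rate = 17,268 / 135,553 = 12.74%.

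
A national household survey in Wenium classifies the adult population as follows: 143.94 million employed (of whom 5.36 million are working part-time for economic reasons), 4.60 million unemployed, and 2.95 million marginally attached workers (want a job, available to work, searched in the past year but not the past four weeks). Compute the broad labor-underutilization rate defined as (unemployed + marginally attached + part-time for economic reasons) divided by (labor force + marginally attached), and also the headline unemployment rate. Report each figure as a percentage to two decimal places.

Broad underutilization rate ≈ 8.52%; headline unemployment rate ≈ 3.10%.

Labor force = 143.94 + 4.60 = 148.54 million.
Numerator = 4.60 + 2.95 + 5.36 = 12.91 million.
Denominator = 148.54 + 2.95 = 151.49 million.
Broad rate = 12.91 / 151.49 = 8.52%.
Headline unemployment rate = 4.60 / 148.54 = 3.10%.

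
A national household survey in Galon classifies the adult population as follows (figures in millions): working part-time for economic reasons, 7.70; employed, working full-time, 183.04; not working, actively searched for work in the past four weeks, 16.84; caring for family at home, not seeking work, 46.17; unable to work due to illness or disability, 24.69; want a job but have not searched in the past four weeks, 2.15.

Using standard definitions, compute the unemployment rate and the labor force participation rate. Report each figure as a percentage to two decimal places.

Unemployment rate ≈ 8.11%; labor force participation rate ≈ 73.98%.

Employed = 7.70 + 183.04 = 190.74 million (anyone who worked, including part-time for economic reasons, counts as employed).
Unemployed = 16.84 million.
Labor force = 190.74 + 16.84 = 207.58 million.
Not in labor force = 46.17 + 24.69 + 2.15 = 73.01 million (those not working and not actively searching are outside the labor force — including those who want a job but have given up searching).
Civilian working-age population = 207.58 + 73.01 = 280.59 million.
Unemployment rate = 16.84 / 207.58 = 8.11%.
Labor force participation rate = 207.58 / 280.59 = 73.98%.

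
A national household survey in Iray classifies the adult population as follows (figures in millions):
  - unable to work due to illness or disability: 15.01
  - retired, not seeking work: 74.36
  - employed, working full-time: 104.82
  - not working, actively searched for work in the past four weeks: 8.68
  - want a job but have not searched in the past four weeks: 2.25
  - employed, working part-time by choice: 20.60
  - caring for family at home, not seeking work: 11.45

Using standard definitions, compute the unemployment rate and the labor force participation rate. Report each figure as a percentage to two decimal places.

Employed = 104.82 + 20.60 = 125.42 million.
Unemployed = 8.68 million.
Labor force = 125.42 + 8.68 = 134.10 million.
Not in labor force = 15.01 + 74.36 + 2.25 + 11.45 = 103.07 million (those not working and not actively searching are outside the labor force — including those who want a job but have given up searching).
Civilian working-age population = 134.10 + 103.07 = 237.17 million.
Unemployment rate = 8.68 / 134.10 = 6.47%.
Labor force participation rate = 134.10 / 237.17 = 56.54%.

Unemployment rate ≈ 6.47%; labor force participation rate ≈ 56.54%.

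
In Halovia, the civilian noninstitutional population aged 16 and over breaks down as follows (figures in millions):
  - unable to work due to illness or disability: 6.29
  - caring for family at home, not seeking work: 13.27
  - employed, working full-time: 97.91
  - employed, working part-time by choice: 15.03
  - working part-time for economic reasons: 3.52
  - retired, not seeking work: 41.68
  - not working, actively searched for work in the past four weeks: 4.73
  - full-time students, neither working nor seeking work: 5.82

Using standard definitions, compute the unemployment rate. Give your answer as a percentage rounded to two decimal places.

Employed = 97.91 + 15.03 + 3.52 = 116.46 million (anyone who worked, including part-time for economic reasons, counts as employed).
Unemployed = 4.73 million.
Labor force = 116.46 + 4.73 = 121.19 million.
Unemployment rate = 4.73 / 121.19 = 3.90%.

Unemployment rate ≈ 3.90%.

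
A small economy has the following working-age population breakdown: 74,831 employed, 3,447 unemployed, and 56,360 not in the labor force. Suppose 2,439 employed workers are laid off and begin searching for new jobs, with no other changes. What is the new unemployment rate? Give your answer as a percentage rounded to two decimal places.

Initially, labor force = 74,831 + 3,447 = 78,278, so u = 3,447/78,278 = 4.40%.
After the change, employed falls and unemployed rises by 2,439; labor force unchanged → E = 72,392, U = 5,886, labor force = 78,278.
New unemployment rate = 5,886 / 78,278 = 7.52%.

New unemployment rate ≈ 7.52%.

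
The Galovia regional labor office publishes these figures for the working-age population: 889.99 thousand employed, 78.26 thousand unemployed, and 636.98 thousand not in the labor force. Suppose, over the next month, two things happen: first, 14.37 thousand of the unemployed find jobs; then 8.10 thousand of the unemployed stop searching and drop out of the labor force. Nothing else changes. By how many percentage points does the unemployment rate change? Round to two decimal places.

The unemployment rate changes by −2.27 percentage points.

Initially, labor force = 889.99 + 78.26 = 968.25 thousand, so u = 78.26/968.25 = 8.08%.
After the first change, unemployed falls and employed rises by 14.37; labor force unchanged → E = 904.36, U = 63.89, labor force = 968.25 thousand.
After the second change, unemployed and labor force both fall by 8.10 → E = 904.36, U = 55.79, labor force = 960.15 thousand.
New unemployment rate = 55.79 / 960.15 = 5.81%.
Change = 5.81% − 8.08% = −2.27 percentage points.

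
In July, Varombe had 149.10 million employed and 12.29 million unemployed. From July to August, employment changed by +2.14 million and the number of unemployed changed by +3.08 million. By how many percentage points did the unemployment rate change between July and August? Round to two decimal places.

The unemployment rate changed by +1.61 percentage points.

July: labor force = 149.10 + 12.29 = 161.39; u = 12.29/161.39 = 7.62%.
August: labor force = 151.24 + 15.37 = 166.61; u = 15.37/166.61 = 9.23%.
Change = 9.23% − 7.62% = +1.61 pp.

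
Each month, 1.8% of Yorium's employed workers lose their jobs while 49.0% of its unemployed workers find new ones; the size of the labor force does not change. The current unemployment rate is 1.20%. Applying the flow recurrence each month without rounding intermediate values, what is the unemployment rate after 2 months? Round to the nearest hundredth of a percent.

With a fixed labor force, u_{t+1} = u_t + s·(1−u_t) − f·u_t = u_t·(1−s−f) + s.
Here 1−s−f = 0.492 and s = 0.018.
u_1 = 0.012000 × 0.492 + 0.018 = 0.023904.
u_2 = 0.023904 × 0.492 + 0.018 = 0.029761.

Unemployment rate after two months ≈ 2.98%.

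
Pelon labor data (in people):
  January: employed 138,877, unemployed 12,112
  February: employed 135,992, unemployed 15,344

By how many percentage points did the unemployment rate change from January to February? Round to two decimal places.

January: labor force = 138,877 + 12,112 = 150,989; u = 12,112/150,989 = 8.02%.
February: labor force = 135,992 + 15,344 = 151,336; u = 15,344/151,336 = 10.14%.
Change = 10.14% − 8.02% = +2.12 pp.

The unemployment rate changed by +2.12 percentage points.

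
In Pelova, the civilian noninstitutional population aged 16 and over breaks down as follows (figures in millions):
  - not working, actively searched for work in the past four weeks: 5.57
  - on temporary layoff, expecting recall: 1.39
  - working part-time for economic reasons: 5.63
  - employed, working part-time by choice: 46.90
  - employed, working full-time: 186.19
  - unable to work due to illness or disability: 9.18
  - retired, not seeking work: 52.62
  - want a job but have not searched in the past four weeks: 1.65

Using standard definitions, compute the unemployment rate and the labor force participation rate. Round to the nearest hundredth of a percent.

Employed = 5.63 + 46.90 + 186.19 = 238.72 million (anyone who worked, including part-time for economic reasons, counts as employed).
Unemployed = 5.57 + 1.39 = 6.96 million (jobless and actively searching, or on temporary layoff).
Labor force = 238.72 + 6.96 = 245.68 million.
Not in labor force = 9.18 + 52.62 + 1.65 = 63.45 million (those not working and not actively searching are outside the labor force — including those who want a job but have given up searching).
Civilian working-age population = 245.68 + 63.45 = 309.13 million.
Unemployment rate = 6.96 / 245.68 = 2.83%.
Labor force participation rate = 245.68 / 309.13 = 79.47%.

Unemployment rate ≈ 2.83%; labor force participation rate ≈ 79.47%.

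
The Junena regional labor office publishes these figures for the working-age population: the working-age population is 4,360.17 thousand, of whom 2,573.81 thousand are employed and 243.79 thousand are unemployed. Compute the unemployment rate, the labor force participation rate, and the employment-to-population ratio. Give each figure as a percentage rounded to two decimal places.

Unemployment rate ≈ 8.65%; labor force participation rate ≈ 64.62%; employment-population ratio ≈ 59.03%.

Labor force = employed + unemployed = 2,573.81 + 243.79 = 2,817.60 thousand.
Unemployment rate = 243.79 / 2,817.60 = 8.65%.
Labor force participation rate = 2,817.60 / 4,360.17 = 64.62%.
Employment-population ratio = 2,573.81 / 4,360.17 = 59.03%.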